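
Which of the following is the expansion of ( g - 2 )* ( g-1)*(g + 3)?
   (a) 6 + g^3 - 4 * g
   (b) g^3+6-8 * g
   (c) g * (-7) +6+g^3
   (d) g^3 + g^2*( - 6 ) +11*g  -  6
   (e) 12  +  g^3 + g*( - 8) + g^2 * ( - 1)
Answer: c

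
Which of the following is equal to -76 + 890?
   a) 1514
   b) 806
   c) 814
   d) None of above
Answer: c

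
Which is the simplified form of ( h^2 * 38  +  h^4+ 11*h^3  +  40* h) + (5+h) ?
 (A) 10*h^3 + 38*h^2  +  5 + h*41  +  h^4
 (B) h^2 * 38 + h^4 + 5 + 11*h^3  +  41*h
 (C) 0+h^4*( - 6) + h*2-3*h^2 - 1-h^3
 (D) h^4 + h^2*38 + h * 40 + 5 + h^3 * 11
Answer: B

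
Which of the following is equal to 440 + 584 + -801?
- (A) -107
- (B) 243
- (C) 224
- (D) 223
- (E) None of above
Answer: D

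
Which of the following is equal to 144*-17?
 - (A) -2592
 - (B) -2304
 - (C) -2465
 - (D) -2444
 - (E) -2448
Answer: E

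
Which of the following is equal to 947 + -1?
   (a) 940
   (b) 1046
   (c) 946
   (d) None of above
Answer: c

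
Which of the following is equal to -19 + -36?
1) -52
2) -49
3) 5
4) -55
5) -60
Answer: 4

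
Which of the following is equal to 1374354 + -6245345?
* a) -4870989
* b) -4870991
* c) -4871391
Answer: b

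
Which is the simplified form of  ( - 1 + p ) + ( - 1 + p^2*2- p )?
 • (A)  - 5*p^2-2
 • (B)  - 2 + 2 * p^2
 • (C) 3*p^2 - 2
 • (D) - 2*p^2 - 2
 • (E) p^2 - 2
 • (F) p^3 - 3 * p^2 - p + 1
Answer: B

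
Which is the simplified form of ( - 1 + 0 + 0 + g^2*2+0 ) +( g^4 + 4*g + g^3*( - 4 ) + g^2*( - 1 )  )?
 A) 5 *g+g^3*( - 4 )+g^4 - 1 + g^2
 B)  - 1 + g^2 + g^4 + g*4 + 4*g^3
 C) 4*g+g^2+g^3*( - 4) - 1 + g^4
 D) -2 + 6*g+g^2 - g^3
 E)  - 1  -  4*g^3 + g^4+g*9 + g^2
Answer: C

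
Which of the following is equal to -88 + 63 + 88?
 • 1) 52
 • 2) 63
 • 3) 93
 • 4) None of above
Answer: 2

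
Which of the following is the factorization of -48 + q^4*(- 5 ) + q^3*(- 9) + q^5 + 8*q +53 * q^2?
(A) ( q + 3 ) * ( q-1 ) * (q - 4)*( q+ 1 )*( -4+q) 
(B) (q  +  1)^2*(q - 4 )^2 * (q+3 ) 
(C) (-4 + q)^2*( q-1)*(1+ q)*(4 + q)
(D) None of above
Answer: A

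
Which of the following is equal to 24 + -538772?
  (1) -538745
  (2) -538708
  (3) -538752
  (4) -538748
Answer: 4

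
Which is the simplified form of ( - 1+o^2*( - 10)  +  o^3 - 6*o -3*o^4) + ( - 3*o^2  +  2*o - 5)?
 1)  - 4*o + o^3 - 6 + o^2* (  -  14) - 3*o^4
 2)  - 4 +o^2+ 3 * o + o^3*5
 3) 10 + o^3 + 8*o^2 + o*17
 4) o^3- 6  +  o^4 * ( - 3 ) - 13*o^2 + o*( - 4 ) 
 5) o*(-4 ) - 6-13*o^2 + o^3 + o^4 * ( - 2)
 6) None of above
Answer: 4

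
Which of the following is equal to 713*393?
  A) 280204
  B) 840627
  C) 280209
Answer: C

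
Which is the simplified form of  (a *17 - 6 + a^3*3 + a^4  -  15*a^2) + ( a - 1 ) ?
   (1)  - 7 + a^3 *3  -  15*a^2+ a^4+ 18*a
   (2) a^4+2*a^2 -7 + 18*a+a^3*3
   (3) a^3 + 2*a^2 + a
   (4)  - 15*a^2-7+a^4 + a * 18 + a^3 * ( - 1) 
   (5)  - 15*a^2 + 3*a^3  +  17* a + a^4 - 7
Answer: 1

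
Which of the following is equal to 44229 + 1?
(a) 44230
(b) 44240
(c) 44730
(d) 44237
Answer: a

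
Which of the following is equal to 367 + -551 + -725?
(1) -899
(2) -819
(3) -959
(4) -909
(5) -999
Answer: 4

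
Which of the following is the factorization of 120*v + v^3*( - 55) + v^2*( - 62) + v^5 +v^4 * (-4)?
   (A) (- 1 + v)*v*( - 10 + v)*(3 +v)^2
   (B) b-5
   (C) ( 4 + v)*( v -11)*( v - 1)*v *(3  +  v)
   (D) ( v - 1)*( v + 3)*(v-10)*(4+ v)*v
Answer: D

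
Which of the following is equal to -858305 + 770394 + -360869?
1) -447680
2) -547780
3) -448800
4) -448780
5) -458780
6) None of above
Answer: 4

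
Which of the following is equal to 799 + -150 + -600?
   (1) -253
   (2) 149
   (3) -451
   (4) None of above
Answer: 4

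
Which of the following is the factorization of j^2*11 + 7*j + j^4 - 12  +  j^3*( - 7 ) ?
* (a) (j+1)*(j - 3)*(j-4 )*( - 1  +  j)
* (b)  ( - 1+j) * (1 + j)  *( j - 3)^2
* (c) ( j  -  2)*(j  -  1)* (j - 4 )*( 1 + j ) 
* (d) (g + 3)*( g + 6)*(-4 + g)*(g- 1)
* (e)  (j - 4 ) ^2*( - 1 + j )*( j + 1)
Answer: a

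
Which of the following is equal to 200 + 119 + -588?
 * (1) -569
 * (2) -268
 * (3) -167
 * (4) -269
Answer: 4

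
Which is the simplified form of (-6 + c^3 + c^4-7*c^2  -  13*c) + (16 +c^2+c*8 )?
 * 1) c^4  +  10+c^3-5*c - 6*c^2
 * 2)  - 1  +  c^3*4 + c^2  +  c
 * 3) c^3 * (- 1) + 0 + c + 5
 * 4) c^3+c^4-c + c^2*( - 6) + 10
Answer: 1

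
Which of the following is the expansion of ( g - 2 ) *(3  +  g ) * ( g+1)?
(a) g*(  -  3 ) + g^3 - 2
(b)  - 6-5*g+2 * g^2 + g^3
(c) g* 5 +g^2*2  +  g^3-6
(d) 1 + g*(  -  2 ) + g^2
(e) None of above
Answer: b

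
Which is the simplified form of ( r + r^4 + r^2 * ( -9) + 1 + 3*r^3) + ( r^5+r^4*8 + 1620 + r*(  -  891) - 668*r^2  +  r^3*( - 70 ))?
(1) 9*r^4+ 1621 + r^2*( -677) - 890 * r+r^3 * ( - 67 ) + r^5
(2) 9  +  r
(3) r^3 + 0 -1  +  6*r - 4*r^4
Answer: 1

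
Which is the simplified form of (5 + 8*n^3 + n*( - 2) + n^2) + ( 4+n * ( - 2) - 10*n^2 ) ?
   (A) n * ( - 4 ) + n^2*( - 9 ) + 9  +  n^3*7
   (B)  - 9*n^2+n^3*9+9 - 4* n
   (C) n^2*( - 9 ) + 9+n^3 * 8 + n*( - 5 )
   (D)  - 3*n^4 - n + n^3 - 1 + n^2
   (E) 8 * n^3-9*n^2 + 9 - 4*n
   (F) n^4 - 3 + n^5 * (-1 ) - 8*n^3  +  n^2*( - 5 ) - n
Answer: E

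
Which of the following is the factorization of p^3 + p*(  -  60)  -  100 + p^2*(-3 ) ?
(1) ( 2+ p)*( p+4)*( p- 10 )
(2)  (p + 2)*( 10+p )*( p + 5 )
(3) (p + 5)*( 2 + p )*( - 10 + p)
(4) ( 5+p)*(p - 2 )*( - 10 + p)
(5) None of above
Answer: 3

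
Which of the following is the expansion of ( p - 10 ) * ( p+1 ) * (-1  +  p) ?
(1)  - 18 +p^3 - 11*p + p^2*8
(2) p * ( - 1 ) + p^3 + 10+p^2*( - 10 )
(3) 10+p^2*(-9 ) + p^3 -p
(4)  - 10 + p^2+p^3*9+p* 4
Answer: 2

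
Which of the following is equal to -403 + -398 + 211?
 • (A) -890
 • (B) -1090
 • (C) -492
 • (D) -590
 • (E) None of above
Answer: D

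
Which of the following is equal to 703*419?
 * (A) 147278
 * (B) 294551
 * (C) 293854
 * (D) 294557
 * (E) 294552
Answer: D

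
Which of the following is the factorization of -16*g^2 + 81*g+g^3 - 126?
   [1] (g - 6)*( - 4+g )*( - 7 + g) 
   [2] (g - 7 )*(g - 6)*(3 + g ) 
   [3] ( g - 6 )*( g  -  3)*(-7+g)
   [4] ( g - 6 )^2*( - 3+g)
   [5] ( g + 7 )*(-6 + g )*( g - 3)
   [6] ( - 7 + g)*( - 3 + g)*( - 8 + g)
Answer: 3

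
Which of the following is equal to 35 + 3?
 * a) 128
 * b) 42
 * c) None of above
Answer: c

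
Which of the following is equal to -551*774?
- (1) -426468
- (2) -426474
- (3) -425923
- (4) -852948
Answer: 2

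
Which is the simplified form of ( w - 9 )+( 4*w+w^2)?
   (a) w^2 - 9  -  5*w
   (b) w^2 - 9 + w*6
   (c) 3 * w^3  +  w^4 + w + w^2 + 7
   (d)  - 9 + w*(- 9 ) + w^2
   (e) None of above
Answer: e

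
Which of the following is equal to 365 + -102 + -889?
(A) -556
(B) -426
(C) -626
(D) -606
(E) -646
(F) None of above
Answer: C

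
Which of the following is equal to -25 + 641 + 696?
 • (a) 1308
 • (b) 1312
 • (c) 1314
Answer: b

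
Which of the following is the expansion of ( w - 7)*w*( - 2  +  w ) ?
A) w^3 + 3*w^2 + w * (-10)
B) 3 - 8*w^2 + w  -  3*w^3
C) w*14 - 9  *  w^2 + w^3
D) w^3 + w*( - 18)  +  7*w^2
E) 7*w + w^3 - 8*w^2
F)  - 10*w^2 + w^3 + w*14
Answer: C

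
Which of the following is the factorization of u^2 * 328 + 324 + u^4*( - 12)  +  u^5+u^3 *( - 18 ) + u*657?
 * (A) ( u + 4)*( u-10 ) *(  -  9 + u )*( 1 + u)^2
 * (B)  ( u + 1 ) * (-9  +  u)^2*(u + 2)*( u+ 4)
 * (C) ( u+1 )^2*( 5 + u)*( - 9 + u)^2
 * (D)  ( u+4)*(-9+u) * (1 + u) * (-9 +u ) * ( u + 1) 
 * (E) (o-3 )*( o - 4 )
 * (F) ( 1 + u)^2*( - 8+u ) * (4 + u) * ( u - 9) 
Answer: D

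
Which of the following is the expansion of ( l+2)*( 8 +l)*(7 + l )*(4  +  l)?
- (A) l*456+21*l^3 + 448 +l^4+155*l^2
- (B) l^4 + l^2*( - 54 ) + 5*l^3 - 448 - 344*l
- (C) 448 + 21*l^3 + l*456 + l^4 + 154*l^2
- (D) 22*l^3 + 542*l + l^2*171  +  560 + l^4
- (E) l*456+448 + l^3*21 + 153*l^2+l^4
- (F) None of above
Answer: C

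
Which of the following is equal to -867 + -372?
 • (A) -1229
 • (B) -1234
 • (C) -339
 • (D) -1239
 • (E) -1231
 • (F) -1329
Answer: D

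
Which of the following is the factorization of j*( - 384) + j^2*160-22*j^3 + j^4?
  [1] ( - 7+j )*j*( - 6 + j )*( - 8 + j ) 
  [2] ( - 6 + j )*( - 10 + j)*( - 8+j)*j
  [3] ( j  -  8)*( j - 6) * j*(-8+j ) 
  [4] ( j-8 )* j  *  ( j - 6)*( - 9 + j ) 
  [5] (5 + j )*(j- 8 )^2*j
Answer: 3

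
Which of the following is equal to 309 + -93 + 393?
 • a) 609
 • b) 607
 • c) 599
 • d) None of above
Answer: a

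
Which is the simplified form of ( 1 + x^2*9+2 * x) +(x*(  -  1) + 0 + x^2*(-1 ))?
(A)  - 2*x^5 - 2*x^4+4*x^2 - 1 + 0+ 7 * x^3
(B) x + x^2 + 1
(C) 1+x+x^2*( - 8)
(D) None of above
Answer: D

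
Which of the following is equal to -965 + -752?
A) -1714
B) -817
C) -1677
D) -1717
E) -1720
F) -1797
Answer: D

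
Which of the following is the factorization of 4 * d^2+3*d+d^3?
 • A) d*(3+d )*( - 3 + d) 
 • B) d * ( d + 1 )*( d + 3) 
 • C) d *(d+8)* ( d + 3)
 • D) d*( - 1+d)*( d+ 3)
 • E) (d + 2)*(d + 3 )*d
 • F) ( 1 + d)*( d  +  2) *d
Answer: B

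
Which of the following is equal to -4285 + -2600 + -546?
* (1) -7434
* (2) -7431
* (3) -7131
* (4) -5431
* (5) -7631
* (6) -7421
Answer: 2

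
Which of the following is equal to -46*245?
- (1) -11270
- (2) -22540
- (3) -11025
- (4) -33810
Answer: 1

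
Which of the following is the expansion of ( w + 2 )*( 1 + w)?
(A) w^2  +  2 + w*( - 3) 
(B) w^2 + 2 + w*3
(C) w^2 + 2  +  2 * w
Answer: B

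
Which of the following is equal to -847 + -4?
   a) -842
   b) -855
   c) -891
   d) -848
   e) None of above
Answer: e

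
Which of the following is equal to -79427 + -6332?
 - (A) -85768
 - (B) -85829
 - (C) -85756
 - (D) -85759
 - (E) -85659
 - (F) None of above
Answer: D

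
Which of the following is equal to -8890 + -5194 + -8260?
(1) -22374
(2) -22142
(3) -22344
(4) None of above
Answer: 3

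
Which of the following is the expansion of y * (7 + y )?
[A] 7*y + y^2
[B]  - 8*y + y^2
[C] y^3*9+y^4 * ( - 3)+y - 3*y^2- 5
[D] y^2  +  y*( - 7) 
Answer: A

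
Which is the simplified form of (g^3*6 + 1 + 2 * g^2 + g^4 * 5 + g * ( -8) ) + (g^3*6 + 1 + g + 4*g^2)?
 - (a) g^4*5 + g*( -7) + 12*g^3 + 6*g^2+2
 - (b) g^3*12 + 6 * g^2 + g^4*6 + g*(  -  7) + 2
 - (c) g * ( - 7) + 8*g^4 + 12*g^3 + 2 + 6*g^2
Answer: a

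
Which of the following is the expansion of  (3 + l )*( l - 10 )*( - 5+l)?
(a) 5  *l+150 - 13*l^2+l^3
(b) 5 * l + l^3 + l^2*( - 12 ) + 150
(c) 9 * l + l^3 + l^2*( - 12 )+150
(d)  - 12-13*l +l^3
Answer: b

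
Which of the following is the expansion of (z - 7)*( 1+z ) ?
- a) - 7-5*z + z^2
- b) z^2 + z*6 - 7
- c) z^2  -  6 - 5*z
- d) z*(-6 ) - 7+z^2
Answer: d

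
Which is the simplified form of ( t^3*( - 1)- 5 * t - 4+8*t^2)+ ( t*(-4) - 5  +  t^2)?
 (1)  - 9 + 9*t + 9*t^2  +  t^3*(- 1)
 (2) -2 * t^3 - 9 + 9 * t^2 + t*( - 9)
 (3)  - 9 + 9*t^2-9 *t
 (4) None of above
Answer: 4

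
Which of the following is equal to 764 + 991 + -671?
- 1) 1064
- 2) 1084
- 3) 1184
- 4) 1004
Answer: 2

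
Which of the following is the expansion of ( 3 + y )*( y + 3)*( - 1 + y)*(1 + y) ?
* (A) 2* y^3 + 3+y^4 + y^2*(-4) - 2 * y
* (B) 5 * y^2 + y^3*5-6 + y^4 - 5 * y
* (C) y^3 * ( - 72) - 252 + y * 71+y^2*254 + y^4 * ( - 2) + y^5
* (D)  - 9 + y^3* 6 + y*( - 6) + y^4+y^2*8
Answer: D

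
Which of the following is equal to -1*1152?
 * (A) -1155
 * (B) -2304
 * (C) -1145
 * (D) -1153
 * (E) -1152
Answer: E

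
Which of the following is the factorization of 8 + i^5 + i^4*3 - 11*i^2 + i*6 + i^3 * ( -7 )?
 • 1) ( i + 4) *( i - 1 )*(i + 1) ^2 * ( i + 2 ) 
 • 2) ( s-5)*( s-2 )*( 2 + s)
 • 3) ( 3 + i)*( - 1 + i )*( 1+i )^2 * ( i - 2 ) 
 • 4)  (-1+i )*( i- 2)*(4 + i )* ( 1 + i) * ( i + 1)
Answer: 4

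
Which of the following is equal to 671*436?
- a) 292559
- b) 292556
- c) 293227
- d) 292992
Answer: b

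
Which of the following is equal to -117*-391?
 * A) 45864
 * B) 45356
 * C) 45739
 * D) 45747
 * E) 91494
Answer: D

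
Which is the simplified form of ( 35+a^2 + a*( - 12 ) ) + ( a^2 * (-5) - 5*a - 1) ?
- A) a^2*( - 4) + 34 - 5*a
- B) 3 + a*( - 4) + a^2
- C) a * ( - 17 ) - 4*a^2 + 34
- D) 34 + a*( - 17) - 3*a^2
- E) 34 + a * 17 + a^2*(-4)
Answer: C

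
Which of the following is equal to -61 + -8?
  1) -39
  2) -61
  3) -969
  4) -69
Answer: 4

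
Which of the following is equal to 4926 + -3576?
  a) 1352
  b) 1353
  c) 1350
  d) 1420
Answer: c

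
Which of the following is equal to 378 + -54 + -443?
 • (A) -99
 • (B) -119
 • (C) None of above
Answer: B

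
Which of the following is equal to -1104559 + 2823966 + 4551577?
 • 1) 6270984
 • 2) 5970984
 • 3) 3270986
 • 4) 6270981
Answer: 1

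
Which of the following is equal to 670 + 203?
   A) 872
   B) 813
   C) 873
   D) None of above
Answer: C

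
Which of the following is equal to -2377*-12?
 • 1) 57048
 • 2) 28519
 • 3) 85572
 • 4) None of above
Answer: 4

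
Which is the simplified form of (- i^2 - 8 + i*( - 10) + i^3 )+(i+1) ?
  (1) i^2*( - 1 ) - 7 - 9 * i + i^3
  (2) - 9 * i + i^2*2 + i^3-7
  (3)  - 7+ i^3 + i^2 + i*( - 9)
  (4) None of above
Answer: 1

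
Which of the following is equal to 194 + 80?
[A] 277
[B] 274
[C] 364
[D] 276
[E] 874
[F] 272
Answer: B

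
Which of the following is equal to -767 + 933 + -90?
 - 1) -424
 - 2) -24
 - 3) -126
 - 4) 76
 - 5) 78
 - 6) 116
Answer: 4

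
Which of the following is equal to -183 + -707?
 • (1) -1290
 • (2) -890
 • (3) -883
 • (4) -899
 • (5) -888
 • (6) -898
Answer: 2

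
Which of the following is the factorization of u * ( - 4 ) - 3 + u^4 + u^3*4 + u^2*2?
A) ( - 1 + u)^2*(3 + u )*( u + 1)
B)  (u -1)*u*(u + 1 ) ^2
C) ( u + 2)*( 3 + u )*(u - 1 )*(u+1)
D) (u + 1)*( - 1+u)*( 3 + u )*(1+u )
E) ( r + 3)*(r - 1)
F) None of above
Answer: D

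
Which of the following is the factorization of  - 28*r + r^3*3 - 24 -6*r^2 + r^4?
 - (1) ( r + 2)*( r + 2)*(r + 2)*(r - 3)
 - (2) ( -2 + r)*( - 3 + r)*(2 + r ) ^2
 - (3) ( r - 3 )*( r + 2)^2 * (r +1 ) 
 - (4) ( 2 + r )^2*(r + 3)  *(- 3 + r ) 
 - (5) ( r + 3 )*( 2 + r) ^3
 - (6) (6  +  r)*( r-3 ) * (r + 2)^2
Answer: 1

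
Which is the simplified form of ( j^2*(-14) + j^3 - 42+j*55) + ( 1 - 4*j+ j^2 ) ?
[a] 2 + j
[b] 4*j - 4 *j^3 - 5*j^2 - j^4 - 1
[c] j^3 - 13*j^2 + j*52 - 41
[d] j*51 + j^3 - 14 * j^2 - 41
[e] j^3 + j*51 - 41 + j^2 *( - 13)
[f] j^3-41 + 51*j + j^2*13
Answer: e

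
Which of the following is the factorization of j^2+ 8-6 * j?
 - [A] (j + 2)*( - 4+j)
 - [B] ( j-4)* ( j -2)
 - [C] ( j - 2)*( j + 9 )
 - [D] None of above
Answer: B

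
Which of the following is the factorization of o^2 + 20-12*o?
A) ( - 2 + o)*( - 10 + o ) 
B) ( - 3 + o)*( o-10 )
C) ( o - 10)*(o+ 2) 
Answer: A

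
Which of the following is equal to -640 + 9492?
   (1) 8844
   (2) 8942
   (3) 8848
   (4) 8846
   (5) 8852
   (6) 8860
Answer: 5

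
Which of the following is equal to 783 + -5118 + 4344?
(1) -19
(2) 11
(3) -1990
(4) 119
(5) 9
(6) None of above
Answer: 5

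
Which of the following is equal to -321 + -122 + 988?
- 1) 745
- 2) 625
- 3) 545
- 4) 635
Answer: 3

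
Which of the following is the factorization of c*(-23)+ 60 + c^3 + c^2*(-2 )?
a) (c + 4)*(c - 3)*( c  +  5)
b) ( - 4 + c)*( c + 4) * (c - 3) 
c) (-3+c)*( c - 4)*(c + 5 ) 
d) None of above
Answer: c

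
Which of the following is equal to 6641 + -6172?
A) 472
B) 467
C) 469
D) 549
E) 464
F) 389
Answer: C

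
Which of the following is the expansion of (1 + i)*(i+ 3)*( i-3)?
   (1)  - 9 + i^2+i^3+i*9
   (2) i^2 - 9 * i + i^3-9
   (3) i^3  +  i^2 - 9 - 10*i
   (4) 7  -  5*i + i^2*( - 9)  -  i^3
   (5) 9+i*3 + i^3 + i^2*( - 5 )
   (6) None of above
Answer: 2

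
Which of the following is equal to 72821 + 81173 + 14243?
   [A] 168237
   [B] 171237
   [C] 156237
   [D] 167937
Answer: A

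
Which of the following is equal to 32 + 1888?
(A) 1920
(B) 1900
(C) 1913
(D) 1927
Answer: A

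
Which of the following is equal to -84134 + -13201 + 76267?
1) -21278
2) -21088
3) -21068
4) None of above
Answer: 3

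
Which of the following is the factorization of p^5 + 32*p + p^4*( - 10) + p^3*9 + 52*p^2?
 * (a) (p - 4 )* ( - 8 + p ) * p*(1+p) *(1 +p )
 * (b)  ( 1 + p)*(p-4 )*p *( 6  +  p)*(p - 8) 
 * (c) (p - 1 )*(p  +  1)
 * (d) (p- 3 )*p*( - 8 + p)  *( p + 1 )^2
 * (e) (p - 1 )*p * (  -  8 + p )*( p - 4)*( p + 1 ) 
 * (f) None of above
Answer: a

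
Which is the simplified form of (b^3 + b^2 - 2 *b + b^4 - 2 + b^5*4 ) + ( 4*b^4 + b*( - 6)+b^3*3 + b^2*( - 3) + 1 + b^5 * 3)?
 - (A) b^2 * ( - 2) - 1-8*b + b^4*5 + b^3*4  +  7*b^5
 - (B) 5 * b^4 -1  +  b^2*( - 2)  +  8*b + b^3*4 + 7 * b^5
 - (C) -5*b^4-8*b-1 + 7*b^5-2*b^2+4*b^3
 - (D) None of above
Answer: A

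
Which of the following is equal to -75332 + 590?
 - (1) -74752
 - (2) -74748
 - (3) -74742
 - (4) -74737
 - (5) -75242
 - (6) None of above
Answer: 3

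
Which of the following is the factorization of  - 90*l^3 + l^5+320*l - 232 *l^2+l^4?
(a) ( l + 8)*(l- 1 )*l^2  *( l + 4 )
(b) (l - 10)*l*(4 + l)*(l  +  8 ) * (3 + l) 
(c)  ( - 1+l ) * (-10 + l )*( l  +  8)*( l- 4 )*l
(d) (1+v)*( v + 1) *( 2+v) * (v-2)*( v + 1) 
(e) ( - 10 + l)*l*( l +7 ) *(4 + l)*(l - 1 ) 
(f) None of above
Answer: f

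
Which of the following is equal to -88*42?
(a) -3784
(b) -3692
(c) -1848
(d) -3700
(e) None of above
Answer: e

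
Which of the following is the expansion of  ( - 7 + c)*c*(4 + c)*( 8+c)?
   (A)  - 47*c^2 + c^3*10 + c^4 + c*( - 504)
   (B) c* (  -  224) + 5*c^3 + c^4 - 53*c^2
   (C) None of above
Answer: C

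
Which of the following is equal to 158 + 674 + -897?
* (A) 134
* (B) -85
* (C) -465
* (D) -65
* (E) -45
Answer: D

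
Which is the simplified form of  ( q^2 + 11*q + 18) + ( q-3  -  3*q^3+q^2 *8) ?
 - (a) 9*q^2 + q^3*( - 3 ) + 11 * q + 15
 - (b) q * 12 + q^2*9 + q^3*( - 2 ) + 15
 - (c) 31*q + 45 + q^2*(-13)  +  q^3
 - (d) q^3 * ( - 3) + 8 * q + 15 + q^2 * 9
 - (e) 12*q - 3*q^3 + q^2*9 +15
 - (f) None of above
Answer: e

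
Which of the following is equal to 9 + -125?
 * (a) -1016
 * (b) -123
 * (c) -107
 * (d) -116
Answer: d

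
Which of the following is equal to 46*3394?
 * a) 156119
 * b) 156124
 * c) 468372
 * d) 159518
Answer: b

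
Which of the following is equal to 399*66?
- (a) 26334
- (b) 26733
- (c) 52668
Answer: a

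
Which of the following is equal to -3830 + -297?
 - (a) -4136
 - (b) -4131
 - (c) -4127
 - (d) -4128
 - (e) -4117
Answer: c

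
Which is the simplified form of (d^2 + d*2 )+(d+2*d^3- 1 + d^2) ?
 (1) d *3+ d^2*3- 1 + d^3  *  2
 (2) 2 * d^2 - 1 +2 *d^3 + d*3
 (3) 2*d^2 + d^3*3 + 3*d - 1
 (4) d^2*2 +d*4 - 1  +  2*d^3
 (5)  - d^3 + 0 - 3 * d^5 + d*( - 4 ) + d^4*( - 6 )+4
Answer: 2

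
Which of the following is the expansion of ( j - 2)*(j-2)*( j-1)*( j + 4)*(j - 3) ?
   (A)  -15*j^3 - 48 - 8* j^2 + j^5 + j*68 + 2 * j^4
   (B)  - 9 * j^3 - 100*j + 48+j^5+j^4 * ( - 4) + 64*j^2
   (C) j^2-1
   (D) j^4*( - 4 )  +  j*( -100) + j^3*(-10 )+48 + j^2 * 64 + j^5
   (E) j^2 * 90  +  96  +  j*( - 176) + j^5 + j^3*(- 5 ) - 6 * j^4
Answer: B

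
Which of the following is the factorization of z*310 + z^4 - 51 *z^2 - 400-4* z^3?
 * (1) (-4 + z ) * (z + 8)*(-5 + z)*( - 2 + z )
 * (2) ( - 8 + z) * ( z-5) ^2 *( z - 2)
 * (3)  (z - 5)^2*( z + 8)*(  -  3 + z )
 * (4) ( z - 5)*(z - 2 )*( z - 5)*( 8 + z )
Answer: 4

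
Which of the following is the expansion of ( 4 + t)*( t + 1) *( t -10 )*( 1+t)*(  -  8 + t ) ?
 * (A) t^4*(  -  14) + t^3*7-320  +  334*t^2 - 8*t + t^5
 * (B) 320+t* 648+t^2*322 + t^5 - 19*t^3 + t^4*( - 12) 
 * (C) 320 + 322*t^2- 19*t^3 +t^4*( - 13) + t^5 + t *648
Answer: B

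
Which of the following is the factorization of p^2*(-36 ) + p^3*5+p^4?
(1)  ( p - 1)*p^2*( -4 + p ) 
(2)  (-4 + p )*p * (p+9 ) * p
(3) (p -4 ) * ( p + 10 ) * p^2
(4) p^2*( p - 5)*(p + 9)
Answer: 2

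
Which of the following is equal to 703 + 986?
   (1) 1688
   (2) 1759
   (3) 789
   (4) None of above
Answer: 4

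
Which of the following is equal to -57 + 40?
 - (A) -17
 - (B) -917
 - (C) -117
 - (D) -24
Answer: A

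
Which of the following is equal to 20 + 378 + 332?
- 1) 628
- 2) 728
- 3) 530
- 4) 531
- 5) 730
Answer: 5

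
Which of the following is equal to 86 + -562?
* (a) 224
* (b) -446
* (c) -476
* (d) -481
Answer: c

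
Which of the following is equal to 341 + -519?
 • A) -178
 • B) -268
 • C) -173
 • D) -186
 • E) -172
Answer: A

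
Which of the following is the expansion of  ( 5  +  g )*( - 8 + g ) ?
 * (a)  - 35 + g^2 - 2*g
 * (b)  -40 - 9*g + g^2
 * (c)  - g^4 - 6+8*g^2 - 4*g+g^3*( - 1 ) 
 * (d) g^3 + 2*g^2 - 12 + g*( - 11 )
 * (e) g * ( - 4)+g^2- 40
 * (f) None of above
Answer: f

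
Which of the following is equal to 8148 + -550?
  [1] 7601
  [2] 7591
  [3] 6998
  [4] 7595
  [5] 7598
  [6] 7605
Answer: 5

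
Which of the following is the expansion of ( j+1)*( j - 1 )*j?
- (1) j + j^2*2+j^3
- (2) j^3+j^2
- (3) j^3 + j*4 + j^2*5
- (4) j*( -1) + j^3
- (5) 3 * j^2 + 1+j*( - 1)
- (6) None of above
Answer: 4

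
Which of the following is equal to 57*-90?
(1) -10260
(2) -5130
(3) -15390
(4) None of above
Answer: 2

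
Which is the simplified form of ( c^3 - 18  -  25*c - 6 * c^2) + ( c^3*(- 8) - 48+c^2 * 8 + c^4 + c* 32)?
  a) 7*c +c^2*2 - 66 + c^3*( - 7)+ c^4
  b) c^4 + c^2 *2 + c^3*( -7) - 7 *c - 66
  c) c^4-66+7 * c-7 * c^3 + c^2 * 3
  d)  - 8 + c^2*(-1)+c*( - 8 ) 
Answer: a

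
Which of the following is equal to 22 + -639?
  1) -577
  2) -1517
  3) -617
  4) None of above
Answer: 3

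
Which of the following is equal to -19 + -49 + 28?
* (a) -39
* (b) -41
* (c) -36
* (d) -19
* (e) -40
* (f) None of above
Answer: e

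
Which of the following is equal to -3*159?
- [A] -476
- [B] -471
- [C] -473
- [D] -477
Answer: D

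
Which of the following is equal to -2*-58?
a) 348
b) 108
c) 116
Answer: c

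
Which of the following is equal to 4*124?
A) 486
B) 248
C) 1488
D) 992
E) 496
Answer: E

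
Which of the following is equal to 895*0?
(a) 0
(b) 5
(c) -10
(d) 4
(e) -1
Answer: a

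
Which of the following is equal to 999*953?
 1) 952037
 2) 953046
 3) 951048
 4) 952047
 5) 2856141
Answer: 4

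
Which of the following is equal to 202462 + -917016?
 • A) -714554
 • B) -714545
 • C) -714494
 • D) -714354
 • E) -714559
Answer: A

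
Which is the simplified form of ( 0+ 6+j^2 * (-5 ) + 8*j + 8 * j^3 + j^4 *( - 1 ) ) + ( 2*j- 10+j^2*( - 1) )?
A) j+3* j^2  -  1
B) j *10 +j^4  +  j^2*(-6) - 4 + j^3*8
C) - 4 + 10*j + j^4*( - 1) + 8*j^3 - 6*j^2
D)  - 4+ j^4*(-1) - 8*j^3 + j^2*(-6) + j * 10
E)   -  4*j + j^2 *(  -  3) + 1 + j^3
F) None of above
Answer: C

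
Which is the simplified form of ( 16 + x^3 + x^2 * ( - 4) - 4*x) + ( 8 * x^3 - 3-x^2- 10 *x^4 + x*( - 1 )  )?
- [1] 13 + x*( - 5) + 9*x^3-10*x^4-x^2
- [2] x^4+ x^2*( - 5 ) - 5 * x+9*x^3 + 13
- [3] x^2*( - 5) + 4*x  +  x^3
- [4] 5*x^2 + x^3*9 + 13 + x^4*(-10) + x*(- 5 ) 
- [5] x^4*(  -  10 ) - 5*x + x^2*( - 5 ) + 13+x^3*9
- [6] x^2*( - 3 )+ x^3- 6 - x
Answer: 5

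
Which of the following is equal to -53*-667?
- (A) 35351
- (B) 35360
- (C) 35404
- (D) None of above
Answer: A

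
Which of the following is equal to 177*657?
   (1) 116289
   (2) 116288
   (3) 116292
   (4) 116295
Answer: 1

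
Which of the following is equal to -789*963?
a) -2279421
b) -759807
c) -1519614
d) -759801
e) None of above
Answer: b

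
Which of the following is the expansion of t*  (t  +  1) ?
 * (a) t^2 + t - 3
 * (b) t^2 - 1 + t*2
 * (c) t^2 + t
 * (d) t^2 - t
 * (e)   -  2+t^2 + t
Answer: c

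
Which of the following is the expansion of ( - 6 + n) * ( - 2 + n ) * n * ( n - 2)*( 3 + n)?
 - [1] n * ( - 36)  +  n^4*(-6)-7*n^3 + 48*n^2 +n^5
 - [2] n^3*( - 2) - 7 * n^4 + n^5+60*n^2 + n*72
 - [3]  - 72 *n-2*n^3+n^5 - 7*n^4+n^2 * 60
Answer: 3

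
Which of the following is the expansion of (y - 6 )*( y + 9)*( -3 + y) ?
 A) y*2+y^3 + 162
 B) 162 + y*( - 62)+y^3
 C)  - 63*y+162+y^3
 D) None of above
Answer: C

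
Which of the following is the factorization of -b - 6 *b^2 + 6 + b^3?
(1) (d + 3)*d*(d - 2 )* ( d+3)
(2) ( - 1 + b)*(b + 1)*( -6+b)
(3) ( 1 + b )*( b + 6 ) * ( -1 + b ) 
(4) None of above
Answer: 2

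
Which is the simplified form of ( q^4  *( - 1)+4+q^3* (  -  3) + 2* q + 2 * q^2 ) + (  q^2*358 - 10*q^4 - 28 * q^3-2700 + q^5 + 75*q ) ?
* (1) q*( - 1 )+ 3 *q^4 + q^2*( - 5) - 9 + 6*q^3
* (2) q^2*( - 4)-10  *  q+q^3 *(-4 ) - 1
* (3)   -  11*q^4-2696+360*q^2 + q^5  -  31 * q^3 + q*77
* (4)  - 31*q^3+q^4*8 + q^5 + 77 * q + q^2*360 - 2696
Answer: 3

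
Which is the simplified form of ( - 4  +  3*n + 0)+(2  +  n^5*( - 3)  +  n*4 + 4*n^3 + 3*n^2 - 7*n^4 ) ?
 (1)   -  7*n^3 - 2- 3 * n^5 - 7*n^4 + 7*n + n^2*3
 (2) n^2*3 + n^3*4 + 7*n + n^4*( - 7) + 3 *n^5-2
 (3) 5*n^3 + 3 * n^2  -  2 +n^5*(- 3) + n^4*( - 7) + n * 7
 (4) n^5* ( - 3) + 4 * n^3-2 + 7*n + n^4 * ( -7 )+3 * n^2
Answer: 4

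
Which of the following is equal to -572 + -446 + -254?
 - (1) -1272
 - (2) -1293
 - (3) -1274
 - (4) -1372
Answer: 1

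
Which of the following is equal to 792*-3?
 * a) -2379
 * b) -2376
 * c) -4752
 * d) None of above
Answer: b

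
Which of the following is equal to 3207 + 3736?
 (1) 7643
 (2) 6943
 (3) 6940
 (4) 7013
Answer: 2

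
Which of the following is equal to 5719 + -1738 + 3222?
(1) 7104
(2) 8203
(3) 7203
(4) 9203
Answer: 3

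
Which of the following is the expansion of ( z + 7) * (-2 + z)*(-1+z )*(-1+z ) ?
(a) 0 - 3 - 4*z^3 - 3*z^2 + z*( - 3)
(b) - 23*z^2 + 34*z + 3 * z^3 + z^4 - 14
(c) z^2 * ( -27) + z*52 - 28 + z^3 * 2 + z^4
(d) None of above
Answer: d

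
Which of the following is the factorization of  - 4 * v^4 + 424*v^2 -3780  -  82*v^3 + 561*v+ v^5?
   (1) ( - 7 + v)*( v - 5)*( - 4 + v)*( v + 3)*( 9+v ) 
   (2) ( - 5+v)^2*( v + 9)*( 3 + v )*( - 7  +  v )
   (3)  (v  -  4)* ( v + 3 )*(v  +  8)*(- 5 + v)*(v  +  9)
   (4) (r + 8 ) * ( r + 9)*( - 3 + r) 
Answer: 1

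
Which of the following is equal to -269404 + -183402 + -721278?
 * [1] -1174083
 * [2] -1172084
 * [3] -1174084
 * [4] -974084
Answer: 3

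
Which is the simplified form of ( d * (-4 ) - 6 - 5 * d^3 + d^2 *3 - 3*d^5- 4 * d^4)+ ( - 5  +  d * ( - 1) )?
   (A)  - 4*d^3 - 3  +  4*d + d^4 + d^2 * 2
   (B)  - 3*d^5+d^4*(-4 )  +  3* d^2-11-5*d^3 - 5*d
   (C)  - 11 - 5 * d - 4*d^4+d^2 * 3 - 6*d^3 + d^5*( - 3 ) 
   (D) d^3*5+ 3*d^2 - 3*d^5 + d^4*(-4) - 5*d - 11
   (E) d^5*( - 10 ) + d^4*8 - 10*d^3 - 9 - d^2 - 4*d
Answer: B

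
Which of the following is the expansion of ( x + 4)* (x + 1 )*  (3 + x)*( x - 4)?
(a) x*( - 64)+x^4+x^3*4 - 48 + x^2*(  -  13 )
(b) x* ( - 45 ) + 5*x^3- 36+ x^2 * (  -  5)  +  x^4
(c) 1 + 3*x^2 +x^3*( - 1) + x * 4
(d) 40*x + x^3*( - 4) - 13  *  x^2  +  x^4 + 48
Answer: a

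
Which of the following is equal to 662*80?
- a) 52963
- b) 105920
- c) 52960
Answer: c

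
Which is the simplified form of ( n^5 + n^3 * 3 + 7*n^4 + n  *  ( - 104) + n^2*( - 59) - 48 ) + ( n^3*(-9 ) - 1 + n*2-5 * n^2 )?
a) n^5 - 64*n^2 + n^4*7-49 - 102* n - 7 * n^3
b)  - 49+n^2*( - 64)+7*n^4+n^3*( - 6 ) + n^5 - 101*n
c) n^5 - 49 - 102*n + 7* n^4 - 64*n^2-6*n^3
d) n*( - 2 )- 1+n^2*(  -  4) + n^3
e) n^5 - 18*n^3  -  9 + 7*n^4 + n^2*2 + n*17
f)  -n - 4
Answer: c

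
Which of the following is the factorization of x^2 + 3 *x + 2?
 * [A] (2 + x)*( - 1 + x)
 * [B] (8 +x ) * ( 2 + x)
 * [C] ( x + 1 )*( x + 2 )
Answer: C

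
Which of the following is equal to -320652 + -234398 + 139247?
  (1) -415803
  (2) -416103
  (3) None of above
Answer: 1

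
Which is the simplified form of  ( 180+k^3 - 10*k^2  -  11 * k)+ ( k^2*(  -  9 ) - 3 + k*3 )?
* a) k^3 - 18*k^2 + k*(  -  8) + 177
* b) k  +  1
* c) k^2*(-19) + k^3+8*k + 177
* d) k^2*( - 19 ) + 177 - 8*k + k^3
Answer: d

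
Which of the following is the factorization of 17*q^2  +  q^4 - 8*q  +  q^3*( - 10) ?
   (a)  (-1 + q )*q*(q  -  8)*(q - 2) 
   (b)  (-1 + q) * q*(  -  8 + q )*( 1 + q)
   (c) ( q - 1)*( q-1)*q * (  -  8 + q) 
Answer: c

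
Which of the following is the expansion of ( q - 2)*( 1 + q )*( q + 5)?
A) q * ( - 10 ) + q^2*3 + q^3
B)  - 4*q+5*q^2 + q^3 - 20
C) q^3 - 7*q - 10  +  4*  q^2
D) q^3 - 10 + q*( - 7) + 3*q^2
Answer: C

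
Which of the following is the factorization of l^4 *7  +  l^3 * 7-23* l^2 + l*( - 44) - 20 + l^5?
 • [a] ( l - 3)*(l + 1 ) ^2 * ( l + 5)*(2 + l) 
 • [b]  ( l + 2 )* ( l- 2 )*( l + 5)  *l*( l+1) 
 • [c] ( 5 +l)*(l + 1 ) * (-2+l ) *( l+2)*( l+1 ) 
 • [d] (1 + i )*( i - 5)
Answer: c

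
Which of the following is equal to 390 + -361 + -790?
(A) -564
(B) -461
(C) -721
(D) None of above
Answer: D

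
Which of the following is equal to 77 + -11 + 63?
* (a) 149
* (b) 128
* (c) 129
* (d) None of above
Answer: c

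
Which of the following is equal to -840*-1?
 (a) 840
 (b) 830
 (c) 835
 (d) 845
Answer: a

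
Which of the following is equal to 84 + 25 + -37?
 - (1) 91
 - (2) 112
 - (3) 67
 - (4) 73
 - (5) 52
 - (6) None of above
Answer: 6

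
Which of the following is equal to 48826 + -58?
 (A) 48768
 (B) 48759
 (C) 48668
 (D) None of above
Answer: A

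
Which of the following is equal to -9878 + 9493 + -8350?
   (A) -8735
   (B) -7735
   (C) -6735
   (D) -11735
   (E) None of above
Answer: A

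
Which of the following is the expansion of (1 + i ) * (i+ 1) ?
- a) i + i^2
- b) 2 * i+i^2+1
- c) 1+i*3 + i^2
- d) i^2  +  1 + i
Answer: b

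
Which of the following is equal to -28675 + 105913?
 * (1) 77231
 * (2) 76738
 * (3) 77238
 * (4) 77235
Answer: 3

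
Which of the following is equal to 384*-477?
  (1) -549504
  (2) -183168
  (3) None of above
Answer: 2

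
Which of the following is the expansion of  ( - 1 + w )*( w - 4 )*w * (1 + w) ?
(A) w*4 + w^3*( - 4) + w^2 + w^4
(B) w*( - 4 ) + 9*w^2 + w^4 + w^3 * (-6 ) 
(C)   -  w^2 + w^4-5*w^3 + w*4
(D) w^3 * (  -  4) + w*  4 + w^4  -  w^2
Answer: D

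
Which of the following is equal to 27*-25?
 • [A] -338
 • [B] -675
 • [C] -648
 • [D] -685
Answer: B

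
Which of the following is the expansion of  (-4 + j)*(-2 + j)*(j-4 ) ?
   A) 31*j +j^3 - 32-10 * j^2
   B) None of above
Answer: B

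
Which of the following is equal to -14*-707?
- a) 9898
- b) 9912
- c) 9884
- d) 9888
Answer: a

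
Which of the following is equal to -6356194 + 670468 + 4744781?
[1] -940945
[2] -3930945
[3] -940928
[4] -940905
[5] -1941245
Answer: 1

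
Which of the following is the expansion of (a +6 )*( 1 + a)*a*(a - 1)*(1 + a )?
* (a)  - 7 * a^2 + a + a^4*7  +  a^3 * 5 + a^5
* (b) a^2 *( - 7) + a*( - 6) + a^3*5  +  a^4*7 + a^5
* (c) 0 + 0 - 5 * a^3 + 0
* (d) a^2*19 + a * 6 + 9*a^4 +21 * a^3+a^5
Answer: b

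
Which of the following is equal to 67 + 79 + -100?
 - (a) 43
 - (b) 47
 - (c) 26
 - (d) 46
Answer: d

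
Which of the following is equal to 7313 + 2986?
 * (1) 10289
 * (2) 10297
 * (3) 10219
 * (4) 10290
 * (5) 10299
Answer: 5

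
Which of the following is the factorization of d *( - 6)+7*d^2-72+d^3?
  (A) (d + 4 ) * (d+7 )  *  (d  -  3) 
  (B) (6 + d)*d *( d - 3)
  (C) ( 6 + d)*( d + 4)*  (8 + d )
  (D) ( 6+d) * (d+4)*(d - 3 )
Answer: D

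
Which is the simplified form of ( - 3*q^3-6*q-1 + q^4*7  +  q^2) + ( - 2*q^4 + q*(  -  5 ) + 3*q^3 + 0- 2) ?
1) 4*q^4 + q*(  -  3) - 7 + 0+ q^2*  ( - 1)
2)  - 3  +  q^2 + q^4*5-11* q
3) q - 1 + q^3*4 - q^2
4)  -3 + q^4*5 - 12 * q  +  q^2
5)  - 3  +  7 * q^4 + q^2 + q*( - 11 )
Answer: 2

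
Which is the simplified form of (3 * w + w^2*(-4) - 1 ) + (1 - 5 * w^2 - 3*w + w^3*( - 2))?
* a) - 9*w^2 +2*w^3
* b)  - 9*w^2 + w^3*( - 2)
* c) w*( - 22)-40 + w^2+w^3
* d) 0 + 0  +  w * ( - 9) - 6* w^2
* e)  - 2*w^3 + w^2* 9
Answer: b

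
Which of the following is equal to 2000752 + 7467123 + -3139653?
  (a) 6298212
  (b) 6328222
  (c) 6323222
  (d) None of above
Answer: b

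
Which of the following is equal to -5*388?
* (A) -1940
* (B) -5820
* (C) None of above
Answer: A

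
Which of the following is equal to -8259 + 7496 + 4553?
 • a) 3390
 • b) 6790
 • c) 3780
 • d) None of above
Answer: d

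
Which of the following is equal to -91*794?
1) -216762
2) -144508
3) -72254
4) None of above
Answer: 3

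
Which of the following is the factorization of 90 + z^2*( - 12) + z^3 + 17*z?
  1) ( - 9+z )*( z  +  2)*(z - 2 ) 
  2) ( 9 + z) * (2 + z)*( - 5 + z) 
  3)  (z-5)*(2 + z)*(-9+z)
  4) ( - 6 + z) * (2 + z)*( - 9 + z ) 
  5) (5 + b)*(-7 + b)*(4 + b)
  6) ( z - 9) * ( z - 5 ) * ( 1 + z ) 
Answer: 3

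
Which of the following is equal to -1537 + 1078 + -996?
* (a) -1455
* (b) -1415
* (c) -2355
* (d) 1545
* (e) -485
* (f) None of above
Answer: a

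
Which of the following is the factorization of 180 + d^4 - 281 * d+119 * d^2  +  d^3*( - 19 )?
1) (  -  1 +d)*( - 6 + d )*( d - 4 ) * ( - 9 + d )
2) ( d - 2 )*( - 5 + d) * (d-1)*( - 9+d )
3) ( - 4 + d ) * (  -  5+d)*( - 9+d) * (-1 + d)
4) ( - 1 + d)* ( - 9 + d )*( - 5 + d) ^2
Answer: 3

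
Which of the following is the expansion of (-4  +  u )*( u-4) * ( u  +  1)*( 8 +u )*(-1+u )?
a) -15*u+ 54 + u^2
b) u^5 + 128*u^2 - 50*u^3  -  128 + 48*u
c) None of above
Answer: c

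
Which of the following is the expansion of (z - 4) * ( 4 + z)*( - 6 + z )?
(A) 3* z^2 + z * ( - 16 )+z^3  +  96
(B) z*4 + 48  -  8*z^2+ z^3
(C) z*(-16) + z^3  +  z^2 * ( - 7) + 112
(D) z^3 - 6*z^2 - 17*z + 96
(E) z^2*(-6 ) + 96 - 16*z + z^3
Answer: E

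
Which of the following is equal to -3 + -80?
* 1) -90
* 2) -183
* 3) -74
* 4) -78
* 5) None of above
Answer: 5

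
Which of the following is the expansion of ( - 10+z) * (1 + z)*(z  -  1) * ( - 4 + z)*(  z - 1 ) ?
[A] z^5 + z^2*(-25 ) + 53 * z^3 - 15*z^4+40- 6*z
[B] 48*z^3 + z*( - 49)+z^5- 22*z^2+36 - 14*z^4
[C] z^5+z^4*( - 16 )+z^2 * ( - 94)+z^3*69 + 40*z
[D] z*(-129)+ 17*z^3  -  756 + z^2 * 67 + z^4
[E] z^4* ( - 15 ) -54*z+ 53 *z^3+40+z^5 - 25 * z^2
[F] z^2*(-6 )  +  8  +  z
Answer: E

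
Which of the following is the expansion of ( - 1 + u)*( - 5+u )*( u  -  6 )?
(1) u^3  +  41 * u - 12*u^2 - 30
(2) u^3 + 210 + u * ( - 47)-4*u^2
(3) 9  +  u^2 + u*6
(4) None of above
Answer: 1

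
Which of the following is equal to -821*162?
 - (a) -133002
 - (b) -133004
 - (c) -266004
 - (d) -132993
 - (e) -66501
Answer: a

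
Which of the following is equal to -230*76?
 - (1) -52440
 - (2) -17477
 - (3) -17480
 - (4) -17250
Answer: 3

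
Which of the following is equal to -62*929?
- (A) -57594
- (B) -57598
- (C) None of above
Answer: B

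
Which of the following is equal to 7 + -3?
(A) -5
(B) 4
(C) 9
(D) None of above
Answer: B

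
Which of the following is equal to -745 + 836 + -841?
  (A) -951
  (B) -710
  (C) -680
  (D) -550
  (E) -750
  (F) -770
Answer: E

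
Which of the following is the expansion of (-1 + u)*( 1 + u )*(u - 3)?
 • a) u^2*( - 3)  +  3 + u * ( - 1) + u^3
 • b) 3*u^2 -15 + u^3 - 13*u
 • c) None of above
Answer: a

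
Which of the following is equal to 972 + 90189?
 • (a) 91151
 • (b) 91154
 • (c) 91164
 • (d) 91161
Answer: d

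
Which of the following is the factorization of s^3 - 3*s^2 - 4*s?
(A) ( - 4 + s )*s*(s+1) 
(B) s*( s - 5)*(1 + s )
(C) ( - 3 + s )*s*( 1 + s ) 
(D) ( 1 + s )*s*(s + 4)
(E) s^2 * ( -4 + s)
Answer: A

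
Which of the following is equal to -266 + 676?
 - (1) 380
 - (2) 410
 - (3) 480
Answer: 2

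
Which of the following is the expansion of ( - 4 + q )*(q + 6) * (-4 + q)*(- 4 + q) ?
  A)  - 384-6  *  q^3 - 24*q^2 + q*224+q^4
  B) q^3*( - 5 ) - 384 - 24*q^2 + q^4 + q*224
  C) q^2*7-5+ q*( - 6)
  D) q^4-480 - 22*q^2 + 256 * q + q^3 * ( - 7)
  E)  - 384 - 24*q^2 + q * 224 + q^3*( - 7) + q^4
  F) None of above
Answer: A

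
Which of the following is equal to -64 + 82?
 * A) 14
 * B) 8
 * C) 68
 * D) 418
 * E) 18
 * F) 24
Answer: E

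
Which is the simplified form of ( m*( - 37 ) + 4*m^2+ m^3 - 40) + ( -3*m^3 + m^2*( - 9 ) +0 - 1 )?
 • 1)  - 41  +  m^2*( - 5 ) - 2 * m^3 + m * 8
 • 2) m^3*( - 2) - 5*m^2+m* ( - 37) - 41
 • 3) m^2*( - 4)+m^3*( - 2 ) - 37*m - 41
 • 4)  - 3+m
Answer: 2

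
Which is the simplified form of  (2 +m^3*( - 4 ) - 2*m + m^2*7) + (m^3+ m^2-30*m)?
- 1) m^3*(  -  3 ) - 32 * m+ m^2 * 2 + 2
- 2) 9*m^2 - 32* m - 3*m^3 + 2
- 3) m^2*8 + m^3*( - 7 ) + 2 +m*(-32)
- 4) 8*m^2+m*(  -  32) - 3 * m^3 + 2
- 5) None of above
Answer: 4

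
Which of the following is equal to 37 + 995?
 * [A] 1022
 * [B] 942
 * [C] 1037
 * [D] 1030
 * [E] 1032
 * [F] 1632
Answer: E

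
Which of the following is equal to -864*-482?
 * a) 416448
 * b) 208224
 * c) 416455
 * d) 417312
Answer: a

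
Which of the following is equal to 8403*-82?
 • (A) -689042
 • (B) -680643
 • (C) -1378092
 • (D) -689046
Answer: D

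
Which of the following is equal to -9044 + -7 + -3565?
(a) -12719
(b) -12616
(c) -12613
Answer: b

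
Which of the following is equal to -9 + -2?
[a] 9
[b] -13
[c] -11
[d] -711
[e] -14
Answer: c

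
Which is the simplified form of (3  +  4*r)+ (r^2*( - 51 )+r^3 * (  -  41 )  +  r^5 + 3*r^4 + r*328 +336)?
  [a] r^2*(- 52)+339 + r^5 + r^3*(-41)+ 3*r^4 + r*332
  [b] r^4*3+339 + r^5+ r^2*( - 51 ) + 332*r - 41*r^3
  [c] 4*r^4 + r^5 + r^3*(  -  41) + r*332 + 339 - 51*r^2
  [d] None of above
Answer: b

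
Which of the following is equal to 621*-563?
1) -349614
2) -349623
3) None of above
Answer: 2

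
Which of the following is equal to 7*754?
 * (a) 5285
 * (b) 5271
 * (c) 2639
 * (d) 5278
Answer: d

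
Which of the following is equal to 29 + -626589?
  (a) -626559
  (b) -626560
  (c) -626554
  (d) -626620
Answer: b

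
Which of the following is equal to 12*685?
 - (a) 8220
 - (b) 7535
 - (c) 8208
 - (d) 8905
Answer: a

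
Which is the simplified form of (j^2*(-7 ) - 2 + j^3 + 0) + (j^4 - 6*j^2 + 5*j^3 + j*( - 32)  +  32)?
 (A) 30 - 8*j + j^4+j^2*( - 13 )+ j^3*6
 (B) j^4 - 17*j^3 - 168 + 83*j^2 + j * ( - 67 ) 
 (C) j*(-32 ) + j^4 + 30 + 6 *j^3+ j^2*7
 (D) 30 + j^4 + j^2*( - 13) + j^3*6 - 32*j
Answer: D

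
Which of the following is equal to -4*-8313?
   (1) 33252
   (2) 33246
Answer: 1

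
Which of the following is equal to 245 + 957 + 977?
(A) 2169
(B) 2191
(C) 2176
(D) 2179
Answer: D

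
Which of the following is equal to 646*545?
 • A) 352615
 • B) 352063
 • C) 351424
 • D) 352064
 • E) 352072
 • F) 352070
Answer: F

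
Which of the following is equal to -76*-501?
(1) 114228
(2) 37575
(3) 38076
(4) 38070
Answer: 3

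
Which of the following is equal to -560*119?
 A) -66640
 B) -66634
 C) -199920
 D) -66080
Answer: A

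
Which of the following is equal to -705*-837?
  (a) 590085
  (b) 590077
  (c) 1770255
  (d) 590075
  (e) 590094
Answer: a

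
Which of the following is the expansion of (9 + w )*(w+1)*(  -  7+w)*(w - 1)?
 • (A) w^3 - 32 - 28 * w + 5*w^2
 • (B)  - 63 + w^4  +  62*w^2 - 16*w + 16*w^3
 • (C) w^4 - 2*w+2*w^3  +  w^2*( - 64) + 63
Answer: C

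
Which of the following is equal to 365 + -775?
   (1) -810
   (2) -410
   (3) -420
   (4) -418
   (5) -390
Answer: 2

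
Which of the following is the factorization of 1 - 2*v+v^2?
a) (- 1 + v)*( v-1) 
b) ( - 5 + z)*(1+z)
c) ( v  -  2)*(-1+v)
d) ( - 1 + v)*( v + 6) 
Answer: a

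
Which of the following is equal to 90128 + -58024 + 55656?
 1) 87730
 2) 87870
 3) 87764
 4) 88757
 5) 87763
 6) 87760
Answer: 6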